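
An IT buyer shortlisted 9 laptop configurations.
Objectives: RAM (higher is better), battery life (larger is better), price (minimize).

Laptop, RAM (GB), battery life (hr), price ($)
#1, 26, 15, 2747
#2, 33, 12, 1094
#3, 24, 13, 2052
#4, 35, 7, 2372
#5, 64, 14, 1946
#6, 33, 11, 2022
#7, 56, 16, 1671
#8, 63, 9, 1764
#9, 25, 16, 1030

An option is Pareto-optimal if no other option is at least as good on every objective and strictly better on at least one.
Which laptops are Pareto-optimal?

#1: dominated by #7 (RAM 56≥26, battery life 16≥15, price 1671≤2747).
#2: not dominated.
#3: dominated by #5 (RAM 64≥24, battery life 14≥13, price 1946≤2052).
#4: dominated by #5 (RAM 64≥35, battery life 14≥7, price 1946≤2372).
#5: not dominated (best RAM).
#6: dominated by #2 (RAM 33≥33, battery life 12≥11, price 1094≤2022).
#7: not dominated.
#8: not dominated.
#9: not dominated (best price).

#2, #5, #7, #8, #9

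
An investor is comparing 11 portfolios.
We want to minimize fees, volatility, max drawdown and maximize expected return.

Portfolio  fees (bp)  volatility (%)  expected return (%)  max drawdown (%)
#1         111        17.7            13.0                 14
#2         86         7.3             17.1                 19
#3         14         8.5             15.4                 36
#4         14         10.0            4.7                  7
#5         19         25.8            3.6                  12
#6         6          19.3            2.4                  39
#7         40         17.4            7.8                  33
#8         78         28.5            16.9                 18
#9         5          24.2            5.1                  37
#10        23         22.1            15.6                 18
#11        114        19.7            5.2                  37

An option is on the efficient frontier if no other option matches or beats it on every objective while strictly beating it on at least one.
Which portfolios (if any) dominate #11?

#1, #2, #3, #7

#1: fees 111≤114, volatility 17.7≤19.7, expected return 13.0≥5.2, max drawdown 14≤37 — dominates #11.
#2: fees 86≤114, volatility 7.3≤19.7, expected return 17.1≥5.2, max drawdown 19≤37 — dominates #11.
#3: fees 14≤114, volatility 8.5≤19.7, expected return 15.4≥5.2, max drawdown 36≤37 — dominates #11.
#7: fees 40≤114, volatility 17.4≤19.7, expected return 7.8≥5.2, max drawdown 33≤37 — dominates #11.
Others (#4, #5, #6, #8, #9, #10) are each worse than #11 on at least one objective.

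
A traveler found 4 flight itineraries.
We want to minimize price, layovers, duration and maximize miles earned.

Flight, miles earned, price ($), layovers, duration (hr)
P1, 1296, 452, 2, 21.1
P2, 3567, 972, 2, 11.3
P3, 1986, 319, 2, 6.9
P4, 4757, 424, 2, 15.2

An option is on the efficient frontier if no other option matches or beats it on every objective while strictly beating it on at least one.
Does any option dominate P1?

P3 vs P1: miles earned 1986≥1296, price 319≤452, layovers 2≤2, duration 6.9≤21.1 — P3 is at least as good on every objective and strictly better on at least one, so P3 dominates P1.

Yes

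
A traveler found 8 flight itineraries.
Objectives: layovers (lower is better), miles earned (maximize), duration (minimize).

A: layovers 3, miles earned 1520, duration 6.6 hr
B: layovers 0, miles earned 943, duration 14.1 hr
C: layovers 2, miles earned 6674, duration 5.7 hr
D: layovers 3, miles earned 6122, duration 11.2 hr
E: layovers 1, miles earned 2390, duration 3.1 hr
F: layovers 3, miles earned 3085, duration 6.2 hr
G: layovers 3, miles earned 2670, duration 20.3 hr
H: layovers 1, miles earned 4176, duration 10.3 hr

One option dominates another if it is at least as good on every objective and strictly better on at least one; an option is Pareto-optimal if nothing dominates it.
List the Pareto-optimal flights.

A: dominated by C (layovers 2≤3, miles earned 6674≥1520, duration 5.7≤6.6).
B: not dominated (best layovers).
C: not dominated (best miles earned).
D: dominated by C (layovers 2≤3, miles earned 6674≥6122, duration 5.7≤11.2).
E: not dominated (best duration).
F: dominated by C (layovers 2≤3, miles earned 6674≥3085, duration 5.7≤6.2).
G: dominated by C (layovers 2≤3, miles earned 6674≥2670, duration 5.7≤20.3).
H: not dominated.

B, C, E, H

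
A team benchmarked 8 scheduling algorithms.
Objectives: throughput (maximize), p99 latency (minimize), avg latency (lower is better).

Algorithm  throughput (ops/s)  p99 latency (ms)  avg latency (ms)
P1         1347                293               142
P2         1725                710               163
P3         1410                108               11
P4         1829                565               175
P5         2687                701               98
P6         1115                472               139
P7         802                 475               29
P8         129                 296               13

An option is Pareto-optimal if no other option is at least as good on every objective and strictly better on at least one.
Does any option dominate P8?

P3 vs P8: throughput 1410≥129, p99 latency 108≤296, avg latency 11≤13 — P3 is at least as good on every objective and strictly better on at least one, so P3 dominates P8.

Yes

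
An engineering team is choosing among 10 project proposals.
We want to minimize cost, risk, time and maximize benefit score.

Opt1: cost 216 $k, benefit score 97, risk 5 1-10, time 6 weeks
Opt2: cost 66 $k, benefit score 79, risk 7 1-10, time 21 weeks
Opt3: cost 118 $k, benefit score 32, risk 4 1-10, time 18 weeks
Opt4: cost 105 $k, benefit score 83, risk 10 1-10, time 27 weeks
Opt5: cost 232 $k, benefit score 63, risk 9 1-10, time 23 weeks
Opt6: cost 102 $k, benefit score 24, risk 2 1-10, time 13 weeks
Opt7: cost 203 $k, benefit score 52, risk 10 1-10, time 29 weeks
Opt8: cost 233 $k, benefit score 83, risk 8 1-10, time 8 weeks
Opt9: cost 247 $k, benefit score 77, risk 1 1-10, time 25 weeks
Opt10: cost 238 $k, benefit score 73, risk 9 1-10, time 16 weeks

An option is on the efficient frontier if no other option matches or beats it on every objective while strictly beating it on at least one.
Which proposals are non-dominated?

Opt1, Opt2, Opt3, Opt4, Opt6, Opt9

Opt1: not dominated (best benefit score).
Opt2: not dominated (best cost).
Opt3: not dominated.
Opt4: not dominated.
Opt5: dominated by Opt1 (cost 216≤232, benefit score 97≥63, risk 5≤9, time 6≤23).
Opt6: not dominated.
Opt7: dominated by Opt2 (cost 66≤203, benefit score 79≥52, risk 7≤10, time 21≤29).
Opt8: dominated by Opt1 (cost 216≤233, benefit score 97≥83, risk 5≤8, time 6≤8).
Opt9: not dominated (best risk).
Opt10: dominated by Opt1 (cost 216≤238, benefit score 97≥73, risk 5≤9, time 6≤16).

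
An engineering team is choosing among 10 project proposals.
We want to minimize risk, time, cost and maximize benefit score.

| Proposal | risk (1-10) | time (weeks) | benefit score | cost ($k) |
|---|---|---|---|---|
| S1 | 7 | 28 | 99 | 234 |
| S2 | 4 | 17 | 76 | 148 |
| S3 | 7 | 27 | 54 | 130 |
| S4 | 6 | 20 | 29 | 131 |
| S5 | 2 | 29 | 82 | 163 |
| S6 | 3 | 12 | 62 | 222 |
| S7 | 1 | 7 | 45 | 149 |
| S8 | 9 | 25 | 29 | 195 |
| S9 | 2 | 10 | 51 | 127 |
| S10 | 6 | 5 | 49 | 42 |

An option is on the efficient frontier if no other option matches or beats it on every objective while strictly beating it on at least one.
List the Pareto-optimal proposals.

S1: not dominated (best benefit score).
S2: not dominated.
S3: not dominated.
S4: dominated by S9 (risk 2≤6, time 10≤20, benefit score 51≥29, cost 127≤131).
S5: not dominated.
S6: not dominated.
S7: not dominated (best risk).
S8: dominated by S2 (risk 4≤9, time 17≤25, benefit score 76≥29, cost 148≤195).
S9: not dominated.
S10: not dominated (best time).

S1, S2, S3, S5, S6, S7, S9, S10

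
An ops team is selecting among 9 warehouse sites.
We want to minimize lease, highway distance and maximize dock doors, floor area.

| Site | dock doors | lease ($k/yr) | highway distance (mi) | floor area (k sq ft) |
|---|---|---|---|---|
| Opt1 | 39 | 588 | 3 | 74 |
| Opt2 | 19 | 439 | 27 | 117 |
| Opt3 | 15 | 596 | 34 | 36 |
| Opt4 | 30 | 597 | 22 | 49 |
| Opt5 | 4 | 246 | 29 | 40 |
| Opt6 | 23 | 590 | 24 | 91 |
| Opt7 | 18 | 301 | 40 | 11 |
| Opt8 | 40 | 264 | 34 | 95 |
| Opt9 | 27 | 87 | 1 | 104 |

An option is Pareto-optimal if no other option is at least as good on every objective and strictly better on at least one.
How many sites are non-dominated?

4

Opt1: not dominated.
Opt2: not dominated (best floor area).
Opt3: dominated by Opt1 (dock doors 39≥15, lease 588≤596, highway distance 3≤34, floor area 74≥36).
Opt4: dominated by Opt1 (dock doors 39≥30, lease 588≤597, highway distance 3≤22, floor area 74≥49).
Opt5: dominated by Opt9 (dock doors 27≥4, lease 87≤246, highway distance 1≤29, floor area 104≥40).
Opt6: dominated by Opt9 (dock doors 27≥23, lease 87≤590, highway distance 1≤24, floor area 104≥91).
Opt7: dominated by Opt8 (dock doors 40≥18, lease 264≤301, highway distance 34≤40, floor area 95≥11).
Opt8: not dominated (best dock doors).
Opt9: not dominated (best lease).
Pareto-optimal: Opt1, Opt2, Opt8, Opt9 → 4.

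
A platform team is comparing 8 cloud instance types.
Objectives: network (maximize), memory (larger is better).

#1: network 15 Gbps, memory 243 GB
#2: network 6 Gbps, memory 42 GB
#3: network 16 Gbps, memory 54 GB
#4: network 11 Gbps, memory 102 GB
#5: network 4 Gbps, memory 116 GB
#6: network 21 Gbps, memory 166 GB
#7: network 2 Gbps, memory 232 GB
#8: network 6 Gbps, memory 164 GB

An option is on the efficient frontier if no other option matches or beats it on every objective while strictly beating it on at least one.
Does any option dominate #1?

No

#2: worse on network (6 vs 15).
#3: worse on memory (54 vs 243).
#4: worse on network (11 vs 15).
#5: worse on network (4 vs 15).
#6: worse on memory (166 vs 243).
#7: worse on network (2 vs 15).
#8: worse on network (6 vs 15).
No option is at least as good as #1 on every objective and strictly better on one.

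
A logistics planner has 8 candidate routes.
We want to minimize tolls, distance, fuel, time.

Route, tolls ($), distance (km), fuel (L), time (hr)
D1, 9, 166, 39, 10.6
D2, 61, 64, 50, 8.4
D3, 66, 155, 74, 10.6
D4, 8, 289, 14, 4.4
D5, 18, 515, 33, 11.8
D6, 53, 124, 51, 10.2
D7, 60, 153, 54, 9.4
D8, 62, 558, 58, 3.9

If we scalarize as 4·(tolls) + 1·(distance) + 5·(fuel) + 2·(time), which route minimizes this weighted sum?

D4

D1: 4·9 + 1·166 + 5·39 + 2·10.6 = 418.2
D2: 4·61 + 1·64 + 5·50 + 2·8.4 = 574.8
D3: 4·66 + 1·155 + 5·74 + 2·10.6 = 810.2
D4: 4·8 + 1·289 + 5·14 + 2·4.4 = 399.8
D5: 4·18 + 1·515 + 5·33 + 2·11.8 = 775.6
D6: 4·53 + 1·124 + 5·51 + 2·10.2 = 611.4
D7: 4·60 + 1·153 + 5·54 + 2·9.4 = 681.8
D8: 4·62 + 1·558 + 5·58 + 2·3.9 = 1103.8
Lowest: D4 at 399.8.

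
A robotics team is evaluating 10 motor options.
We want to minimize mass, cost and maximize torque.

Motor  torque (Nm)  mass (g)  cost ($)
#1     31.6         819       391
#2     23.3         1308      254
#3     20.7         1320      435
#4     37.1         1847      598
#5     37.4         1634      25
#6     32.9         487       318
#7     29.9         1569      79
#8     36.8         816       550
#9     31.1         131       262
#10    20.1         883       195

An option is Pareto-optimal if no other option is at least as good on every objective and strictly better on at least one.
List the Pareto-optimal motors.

#2, #5, #6, #7, #8, #9, #10

#1: dominated by #6 (torque 32.9≥31.6, mass 487≤819, cost 318≤391).
#2: not dominated.
#3: dominated by #1 (torque 31.6≥20.7, mass 819≤1320, cost 391≤435).
#4: dominated by #5 (torque 37.4≥37.1, mass 1634≤1847, cost 25≤598).
#5: not dominated (best torque).
#6: not dominated.
#7: not dominated.
#8: not dominated.
#9: not dominated (best mass).
#10: not dominated.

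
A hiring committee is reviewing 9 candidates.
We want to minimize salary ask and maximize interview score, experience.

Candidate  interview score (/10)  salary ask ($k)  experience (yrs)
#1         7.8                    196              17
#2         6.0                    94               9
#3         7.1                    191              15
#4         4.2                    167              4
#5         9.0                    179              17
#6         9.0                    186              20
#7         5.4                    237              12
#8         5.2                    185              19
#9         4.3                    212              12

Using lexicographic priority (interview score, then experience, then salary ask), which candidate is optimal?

First maximize interview score: best is 9.0, kept {#5, #6}.
Then maximize experience: best is 20, kept {#6}.

#6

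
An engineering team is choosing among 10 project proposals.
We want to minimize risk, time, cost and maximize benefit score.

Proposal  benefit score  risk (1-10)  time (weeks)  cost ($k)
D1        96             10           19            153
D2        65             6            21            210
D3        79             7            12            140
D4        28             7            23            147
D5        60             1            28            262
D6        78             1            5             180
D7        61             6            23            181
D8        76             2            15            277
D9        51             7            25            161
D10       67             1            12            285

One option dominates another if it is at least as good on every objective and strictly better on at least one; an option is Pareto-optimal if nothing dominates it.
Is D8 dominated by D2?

No

D2 vs D8: D2 is worse on benefit score (65 vs 76), so it does not dominate D8.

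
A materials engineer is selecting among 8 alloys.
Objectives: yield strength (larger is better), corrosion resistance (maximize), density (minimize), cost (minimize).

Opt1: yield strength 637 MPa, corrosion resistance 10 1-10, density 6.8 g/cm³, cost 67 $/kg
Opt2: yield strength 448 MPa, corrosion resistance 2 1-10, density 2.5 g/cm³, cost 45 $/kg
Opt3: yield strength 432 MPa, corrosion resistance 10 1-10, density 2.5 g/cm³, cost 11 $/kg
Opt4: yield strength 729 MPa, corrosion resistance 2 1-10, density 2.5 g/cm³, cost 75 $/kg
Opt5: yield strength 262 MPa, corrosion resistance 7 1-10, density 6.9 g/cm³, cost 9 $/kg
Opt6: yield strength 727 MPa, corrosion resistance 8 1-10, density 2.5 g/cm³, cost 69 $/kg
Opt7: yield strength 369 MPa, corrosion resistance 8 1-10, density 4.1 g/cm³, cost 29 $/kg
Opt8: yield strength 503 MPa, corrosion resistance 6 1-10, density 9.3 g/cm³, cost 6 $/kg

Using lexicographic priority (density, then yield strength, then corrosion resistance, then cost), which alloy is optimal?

Opt4

First minimize density: best is 2.5, kept {Opt2, Opt3, Opt4, Opt6}.
Then maximize yield strength: best is 729, kept {Opt4}.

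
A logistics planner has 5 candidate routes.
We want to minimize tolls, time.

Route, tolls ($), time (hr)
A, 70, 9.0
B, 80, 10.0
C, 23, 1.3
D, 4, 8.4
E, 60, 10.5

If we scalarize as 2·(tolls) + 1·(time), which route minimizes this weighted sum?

A: 2·70 + 1·9.0 = 149.0
B: 2·80 + 1·10.0 = 170.0
C: 2·23 + 1·1.3 = 47.3
D: 2·4 + 1·8.4 = 16.4
E: 2·60 + 1·10.5 = 130.5
Lowest: D at 16.4.

D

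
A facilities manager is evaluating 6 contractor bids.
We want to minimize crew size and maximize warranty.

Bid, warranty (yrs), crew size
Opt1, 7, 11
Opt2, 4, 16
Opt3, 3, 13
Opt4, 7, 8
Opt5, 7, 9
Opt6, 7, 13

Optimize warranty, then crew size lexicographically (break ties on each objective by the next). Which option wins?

Opt4

First maximize warranty: best is 7, kept {Opt1, Opt4, Opt5, Opt6}.
Then minimize crew size: best is 8, kept {Opt4}.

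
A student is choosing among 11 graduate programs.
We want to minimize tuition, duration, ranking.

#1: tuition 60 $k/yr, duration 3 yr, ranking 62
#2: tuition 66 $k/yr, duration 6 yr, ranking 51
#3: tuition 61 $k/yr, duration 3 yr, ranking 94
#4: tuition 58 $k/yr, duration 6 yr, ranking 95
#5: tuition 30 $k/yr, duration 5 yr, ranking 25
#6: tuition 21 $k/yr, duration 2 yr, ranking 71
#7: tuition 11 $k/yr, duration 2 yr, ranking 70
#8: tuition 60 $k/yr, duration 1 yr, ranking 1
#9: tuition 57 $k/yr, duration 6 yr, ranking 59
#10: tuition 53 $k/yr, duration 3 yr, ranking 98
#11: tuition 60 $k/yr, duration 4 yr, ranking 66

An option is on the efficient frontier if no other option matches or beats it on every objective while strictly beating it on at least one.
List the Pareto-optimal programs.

#1: dominated by #8 (tuition 60≤60, duration 1≤3, ranking 1≤62).
#2: dominated by #5 (tuition 30≤66, duration 5≤6, ranking 25≤51).
#3: dominated by #1 (tuition 60≤61, duration 3≤3, ranking 62≤94).
#4: dominated by #5 (tuition 30≤58, duration 5≤6, ranking 25≤95).
#5: not dominated.
#6: dominated by #7 (tuition 11≤21, duration 2≤2, ranking 70≤71).
#7: not dominated (best tuition).
#8: not dominated (best duration).
#9: dominated by #5 (tuition 30≤57, duration 5≤6, ranking 25≤59).
#10: dominated by #6 (tuition 21≤53, duration 2≤3, ranking 71≤98).
#11: dominated by #1 (tuition 60≤60, duration 3≤4, ranking 62≤66).

#5, #7, #8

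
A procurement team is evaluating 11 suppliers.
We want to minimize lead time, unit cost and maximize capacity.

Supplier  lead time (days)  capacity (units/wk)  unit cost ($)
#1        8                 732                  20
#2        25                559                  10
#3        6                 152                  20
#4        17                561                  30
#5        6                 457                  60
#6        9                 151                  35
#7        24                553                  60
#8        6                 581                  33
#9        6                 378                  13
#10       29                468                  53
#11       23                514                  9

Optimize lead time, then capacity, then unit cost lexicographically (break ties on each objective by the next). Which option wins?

First minimize lead time: best is 6, kept {#3, #5, #8, #9}.
Then maximize capacity: best is 581, kept {#8}.

#8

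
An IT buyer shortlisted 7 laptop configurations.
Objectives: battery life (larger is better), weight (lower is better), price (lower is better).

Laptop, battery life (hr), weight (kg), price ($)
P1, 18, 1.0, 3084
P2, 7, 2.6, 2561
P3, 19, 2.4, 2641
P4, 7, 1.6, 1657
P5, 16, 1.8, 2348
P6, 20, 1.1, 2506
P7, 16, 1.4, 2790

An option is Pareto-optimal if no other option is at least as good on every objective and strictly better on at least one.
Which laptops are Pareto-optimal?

P1: not dominated (best weight).
P2: dominated by P4 (battery life 7≥7, weight 1.6≤2.6, price 1657≤2561).
P3: dominated by P6 (battery life 20≥19, weight 1.1≤2.4, price 2506≤2641).
P4: not dominated (best price).
P5: not dominated.
P6: not dominated (best battery life).
P7: dominated by P6 (battery life 20≥16, weight 1.1≤1.4, price 2506≤2790).

P1, P4, P5, P6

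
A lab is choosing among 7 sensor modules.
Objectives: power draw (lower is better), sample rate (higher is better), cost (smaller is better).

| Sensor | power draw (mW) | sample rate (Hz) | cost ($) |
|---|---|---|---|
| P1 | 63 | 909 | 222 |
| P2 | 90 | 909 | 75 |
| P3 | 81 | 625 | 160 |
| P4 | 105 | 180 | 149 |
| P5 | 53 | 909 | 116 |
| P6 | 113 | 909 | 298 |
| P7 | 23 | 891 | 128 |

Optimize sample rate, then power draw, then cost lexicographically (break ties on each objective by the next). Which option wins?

P5

First maximize sample rate: best is 909, kept {P1, P2, P5, P6}.
Then minimize power draw: best is 53, kept {P5}.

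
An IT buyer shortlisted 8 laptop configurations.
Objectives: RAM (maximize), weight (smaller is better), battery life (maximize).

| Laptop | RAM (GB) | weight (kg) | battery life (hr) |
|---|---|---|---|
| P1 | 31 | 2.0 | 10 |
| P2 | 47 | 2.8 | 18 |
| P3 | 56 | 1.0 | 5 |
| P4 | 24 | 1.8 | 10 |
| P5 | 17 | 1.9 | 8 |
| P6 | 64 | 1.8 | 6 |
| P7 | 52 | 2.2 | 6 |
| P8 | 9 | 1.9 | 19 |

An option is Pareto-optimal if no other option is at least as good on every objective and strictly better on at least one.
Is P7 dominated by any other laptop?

Yes

P6 vs P7: RAM 64≥52, weight 1.8≤2.2, battery life 6≥6 — P6 is at least as good on every objective and strictly better on at least one, so P6 dominates P7.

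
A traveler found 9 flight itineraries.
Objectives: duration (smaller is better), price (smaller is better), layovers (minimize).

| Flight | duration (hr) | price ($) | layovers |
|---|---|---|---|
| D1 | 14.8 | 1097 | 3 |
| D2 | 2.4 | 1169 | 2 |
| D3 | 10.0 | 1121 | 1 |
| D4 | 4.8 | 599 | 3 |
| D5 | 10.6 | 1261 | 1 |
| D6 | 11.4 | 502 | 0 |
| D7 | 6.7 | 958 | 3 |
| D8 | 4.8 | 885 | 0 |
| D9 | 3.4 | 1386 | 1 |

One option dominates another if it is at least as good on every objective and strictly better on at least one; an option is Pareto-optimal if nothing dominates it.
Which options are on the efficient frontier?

D1: dominated by D4 (duration 4.8≤14.8, price 599≤1097, layovers 3≤3).
D2: not dominated (best duration).
D3: dominated by D8 (duration 4.8≤10.0, price 885≤1121, layovers 0≤1).
D4: not dominated.
D5: dominated by D3 (duration 10.0≤10.6, price 1121≤1261, layovers 1≤1).
D6: not dominated (best price).
D7: dominated by D4 (duration 4.8≤6.7, price 599≤958, layovers 3≤3).
D8: not dominated.
D9: not dominated.

D2, D4, D6, D8, D9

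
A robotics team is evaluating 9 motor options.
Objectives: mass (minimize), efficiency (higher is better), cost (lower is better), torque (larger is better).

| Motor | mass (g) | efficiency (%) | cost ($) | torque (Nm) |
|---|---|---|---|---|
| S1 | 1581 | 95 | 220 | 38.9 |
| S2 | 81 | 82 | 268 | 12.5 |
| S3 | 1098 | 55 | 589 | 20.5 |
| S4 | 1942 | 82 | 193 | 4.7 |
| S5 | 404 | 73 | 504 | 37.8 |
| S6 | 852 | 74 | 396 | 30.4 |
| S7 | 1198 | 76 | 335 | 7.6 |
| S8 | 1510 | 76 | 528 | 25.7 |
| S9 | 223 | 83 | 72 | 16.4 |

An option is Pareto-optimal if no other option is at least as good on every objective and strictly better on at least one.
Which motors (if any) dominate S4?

S9

S9: mass 223≤1942, efficiency 83≥82, cost 72≤193, torque 16.4≥4.7 — dominates S4.
Others (S1, S2, S3, S5, S6, S7, S8) are each worse than S4 on at least one objective.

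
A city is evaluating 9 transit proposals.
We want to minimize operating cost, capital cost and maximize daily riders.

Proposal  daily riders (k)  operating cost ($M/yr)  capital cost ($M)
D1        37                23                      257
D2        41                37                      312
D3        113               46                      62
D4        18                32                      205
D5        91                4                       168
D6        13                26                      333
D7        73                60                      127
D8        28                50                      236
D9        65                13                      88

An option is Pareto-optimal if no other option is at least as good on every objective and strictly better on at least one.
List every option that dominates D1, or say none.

D5: daily riders 91≥37, operating cost 4≤23, capital cost 168≤257 — dominates D1.
D9: daily riders 65≥37, operating cost 13≤23, capital cost 88≤257 — dominates D1.
Others (D2, D3, D4, D6, D7, D8) are each worse than D1 on at least one objective.

D5, D9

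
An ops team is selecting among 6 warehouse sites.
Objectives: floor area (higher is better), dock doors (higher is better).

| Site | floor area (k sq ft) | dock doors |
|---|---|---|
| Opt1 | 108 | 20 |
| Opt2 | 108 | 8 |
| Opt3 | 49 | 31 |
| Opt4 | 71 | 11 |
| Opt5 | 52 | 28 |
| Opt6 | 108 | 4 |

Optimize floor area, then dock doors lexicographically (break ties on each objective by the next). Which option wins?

Opt1

First maximize floor area: best is 108, kept {Opt1, Opt2, Opt6}.
Then maximize dock doors: best is 20, kept {Opt1}.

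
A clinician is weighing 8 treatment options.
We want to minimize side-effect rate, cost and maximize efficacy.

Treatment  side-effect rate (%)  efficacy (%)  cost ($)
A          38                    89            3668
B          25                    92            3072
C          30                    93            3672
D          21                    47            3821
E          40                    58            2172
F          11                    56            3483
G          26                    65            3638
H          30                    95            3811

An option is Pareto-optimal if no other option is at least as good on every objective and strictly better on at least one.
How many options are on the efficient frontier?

5

A: dominated by B (side-effect rate 25≤38, efficacy 92≥89, cost 3072≤3668).
B: not dominated.
C: not dominated.
D: dominated by F (side-effect rate 11≤21, efficacy 56≥47, cost 3483≤3821).
E: not dominated (best cost).
F: not dominated (best side-effect rate).
G: dominated by B (side-effect rate 25≤26, efficacy 92≥65, cost 3072≤3638).
H: not dominated (best efficacy).
Pareto-optimal: B, C, E, F, H → 5.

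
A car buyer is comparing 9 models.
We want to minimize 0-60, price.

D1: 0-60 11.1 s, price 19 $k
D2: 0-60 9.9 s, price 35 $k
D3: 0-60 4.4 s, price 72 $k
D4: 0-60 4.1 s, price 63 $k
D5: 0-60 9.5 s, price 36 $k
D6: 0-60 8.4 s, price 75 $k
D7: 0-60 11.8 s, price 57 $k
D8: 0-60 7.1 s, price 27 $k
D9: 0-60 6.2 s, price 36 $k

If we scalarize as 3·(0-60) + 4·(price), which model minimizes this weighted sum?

D1

D1: 3·11.1 + 4·19 = 109.3
D2: 3·9.9 + 4·35 = 169.7
D3: 3·4.4 + 4·72 = 301.2
D4: 3·4.1 + 4·63 = 264.3
D5: 3·9.5 + 4·36 = 172.5
D6: 3·8.4 + 4·75 = 325.2
D7: 3·11.8 + 4·57 = 263.4
D8: 3·7.1 + 4·27 = 129.3
D9: 3·6.2 + 4·36 = 162.6
Lowest: D1 at 109.3.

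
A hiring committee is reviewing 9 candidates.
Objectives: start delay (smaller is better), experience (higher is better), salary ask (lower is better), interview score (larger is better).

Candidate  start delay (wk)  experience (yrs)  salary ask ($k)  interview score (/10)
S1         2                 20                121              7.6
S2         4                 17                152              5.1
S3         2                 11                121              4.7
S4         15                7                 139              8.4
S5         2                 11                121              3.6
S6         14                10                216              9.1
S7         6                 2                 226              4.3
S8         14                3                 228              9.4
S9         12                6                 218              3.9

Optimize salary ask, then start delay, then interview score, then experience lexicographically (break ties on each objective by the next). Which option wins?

First minimize salary ask: best is 121, kept {S1, S3, S5}.
Then minimize start delay: best is 2, kept {S1, S3, S5}.
Then maximize interview score: best is 7.6, kept {S1}.

S1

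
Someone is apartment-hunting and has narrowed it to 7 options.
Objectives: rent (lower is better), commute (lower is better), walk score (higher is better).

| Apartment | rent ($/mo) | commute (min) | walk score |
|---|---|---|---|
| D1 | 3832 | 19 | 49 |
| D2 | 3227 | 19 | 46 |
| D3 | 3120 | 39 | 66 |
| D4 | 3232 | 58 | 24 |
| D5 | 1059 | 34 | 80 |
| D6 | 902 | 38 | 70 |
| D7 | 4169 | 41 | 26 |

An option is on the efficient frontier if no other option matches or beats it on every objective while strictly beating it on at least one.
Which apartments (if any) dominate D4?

D2, D3, D5, D6

D2: rent 3227≤3232, commute 19≤58, walk score 46≥24 — dominates D4.
D3: rent 3120≤3232, commute 39≤58, walk score 66≥24 — dominates D4.
D5: rent 1059≤3232, commute 34≤58, walk score 80≥24 — dominates D4.
D6: rent 902≤3232, commute 38≤58, walk score 70≥24 — dominates D4.
Others (D1, D7) are each worse than D4 on at least one objective.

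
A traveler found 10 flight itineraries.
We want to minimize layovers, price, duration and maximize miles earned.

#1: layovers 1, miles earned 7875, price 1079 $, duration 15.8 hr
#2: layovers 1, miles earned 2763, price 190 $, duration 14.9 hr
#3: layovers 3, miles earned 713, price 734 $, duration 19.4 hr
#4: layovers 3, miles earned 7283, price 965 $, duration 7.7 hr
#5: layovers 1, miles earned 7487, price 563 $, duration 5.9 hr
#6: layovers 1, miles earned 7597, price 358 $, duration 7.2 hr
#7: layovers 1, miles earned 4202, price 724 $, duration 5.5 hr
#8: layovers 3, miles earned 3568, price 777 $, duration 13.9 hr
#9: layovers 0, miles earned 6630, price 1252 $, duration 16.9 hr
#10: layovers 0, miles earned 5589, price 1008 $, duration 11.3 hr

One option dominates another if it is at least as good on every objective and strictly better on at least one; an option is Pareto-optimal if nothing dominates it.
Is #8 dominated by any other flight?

Yes

#5 vs #8: layovers 1≤3, miles earned 7487≥3568, price 563≤777, duration 5.9≤13.9 — #5 is at least as good on every objective and strictly better on at least one, so #5 dominates #8.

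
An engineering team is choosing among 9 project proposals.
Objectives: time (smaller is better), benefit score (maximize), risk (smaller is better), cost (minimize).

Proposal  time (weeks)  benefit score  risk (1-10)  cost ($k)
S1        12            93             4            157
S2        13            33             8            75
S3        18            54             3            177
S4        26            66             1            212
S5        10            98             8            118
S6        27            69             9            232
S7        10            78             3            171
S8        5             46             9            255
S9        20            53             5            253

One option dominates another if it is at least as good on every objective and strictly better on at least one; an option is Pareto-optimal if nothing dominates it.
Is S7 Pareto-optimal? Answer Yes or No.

S1: worse on time (12 vs 10).
S2: worse on time (13 vs 10).
S3: worse on time (18 vs 10).
S4: worse on time (26 vs 10).
S5: worse on risk (8 vs 3).
S6: worse on time (27 vs 10).
S8: worse on benefit score (46 vs 78).
S9: worse on time (20 vs 10).
No option is at least as good as S7 on every objective and strictly better on one.

Yes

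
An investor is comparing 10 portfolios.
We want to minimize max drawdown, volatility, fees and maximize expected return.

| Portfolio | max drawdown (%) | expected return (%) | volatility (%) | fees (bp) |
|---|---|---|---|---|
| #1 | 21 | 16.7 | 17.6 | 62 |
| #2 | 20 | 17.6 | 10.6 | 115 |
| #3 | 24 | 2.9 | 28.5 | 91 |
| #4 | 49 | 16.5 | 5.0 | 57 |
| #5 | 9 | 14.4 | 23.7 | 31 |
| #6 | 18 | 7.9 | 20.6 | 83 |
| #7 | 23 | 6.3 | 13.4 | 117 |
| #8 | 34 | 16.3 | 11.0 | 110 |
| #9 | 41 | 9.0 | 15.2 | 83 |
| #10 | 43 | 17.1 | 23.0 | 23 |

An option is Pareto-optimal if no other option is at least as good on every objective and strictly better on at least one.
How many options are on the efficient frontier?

8

#1: not dominated.
#2: not dominated (best expected return).
#3: dominated by #1 (max drawdown 21≤24, expected return 16.7≥2.9, volatility 17.6≤28.5, fees 62≤91).
#4: not dominated (best volatility).
#5: not dominated (best max drawdown).
#6: not dominated.
#7: dominated by #2 (max drawdown 20≤23, expected return 17.6≥6.3, volatility 10.6≤13.4, fees 115≤117).
#8: not dominated.
#9: not dominated.
#10: not dominated (best fees).
Pareto-optimal: #1, #2, #4, #5, #6, #8, #9, #10 → 8.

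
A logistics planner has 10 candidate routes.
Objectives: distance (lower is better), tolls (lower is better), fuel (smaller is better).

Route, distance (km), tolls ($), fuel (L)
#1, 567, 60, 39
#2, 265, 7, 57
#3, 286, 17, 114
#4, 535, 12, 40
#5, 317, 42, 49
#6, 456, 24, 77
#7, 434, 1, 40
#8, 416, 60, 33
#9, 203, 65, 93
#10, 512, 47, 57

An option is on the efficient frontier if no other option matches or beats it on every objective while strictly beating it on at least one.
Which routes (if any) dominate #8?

#1: worse on distance (567 vs 416).
#2: worse on fuel (57 vs 33).
#3: worse on fuel (114 vs 33).
#4: worse on distance (535 vs 416).
#5: worse on fuel (49 vs 33).
#6: worse on distance (456 vs 416).
#7: worse on distance (434 vs 416).
#9: worse on tolls (65 vs 60).
#10: worse on distance (512 vs 416).
No option dominates #8.

none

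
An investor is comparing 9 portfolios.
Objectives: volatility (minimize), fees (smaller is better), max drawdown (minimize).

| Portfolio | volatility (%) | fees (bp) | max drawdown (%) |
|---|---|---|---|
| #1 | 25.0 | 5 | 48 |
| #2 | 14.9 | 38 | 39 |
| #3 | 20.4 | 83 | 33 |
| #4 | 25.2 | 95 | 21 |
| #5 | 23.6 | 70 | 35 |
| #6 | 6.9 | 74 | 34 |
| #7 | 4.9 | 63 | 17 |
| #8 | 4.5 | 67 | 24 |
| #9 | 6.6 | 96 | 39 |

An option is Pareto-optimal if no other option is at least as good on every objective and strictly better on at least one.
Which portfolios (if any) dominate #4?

#7: volatility 4.9≤25.2, fees 63≤95, max drawdown 17≤21 — dominates #4.
Others (#1, #2, #3, #5, #6, #8, #9) are each worse than #4 on at least one objective.

#7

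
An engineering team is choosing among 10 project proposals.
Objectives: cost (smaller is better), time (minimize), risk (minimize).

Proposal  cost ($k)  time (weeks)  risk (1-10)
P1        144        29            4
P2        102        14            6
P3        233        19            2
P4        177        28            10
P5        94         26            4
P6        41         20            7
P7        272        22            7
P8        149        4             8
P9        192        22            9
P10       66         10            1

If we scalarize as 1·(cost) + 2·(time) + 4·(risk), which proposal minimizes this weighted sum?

P1: 1·144 + 2·29 + 4·4 = 218
P2: 1·102 + 2·14 + 4·6 = 154
P3: 1·233 + 2·19 + 4·2 = 279
P4: 1·177 + 2·28 + 4·10 = 273
P5: 1·94 + 2·26 + 4·4 = 162
P6: 1·41 + 2·20 + 4·7 = 109
P7: 1·272 + 2·22 + 4·7 = 344
P8: 1·149 + 2·4 + 4·8 = 189
P9: 1·192 + 2·22 + 4·9 = 272
P10: 1·66 + 2·10 + 4·1 = 90
Lowest: P10 at 90.

P10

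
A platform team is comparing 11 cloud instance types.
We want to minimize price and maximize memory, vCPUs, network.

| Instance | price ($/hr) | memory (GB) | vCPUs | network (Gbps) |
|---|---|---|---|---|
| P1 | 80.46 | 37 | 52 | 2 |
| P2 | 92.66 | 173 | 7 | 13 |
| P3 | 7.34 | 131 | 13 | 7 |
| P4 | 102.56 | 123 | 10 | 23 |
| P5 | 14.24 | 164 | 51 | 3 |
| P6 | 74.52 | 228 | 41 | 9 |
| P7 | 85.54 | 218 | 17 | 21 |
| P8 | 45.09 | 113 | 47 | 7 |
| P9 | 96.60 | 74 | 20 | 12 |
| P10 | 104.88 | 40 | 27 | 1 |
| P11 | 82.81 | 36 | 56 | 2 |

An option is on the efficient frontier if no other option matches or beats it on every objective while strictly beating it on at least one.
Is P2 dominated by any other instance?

P7 vs P2: price 85.54≤92.66, memory 218≥173, vCPUs 17≥7, network 21≥13 — P7 is at least as good on every objective and strictly better on at least one, so P7 dominates P2.

Yes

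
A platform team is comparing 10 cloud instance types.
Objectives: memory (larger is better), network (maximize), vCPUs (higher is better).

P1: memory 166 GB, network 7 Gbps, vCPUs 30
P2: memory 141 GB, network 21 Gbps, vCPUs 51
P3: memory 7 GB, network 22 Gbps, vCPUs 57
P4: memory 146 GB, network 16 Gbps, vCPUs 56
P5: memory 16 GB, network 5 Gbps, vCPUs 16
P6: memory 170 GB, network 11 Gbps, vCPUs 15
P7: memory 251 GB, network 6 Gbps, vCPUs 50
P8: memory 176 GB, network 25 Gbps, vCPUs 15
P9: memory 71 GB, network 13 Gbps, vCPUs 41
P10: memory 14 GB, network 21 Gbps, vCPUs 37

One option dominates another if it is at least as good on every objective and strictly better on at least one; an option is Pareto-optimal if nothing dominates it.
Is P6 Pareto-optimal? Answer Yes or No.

No

P8 vs P6: memory 176≥170, network 25≥11, vCPUs 15≥15 — P8 is at least as good on every objective and strictly better on at least one, so P8 dominates P6.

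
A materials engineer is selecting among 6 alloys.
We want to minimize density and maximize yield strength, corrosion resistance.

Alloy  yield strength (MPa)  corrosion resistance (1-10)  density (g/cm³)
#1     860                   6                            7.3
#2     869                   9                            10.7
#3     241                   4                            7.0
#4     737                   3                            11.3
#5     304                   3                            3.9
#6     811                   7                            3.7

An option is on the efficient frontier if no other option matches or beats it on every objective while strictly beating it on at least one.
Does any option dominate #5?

Yes

#6 vs #5: yield strength 811≥304, corrosion resistance 7≥3, density 3.7≤3.9 — #6 is at least as good on every objective and strictly better on at least one, so #6 dominates #5.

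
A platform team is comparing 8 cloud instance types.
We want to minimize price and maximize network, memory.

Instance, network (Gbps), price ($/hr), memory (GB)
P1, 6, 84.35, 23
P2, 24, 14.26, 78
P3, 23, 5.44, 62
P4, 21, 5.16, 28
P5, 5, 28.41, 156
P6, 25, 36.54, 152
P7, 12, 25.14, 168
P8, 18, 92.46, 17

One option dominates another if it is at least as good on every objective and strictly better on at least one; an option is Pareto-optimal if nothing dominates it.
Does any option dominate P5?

Yes

P7 vs P5: network 12≥5, price 25.14≤28.41, memory 168≥156 — P7 is at least as good on every objective and strictly better on at least one, so P7 dominates P5.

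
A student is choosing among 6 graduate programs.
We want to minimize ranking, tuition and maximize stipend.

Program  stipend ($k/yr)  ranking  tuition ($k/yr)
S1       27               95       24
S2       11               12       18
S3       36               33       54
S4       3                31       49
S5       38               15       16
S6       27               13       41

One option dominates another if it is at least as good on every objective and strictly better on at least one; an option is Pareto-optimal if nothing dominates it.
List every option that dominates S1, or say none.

S5: stipend 38≥27, ranking 15≤95, tuition 16≤24 — dominates S1.
Others (S2, S3, S4, S6) are each worse than S1 on at least one objective.

S5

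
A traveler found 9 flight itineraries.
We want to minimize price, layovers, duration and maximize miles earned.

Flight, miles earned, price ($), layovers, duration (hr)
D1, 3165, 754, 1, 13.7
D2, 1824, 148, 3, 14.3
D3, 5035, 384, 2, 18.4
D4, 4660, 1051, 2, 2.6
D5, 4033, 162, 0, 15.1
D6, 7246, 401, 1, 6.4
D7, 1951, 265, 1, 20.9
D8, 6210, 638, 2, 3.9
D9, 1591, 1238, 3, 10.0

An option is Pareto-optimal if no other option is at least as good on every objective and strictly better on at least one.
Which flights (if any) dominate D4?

D1: worse on miles earned (3165 vs 4660).
D2: worse on miles earned (1824 vs 4660).
D3: worse on duration (18.4 vs 2.6).
D5: worse on miles earned (4033 vs 4660).
D6: worse on duration (6.4 vs 2.6).
D7: worse on miles earned (1951 vs 4660).
D8: worse on duration (3.9 vs 2.6).
D9: worse on miles earned (1591 vs 4660).
No option dominates D4.

none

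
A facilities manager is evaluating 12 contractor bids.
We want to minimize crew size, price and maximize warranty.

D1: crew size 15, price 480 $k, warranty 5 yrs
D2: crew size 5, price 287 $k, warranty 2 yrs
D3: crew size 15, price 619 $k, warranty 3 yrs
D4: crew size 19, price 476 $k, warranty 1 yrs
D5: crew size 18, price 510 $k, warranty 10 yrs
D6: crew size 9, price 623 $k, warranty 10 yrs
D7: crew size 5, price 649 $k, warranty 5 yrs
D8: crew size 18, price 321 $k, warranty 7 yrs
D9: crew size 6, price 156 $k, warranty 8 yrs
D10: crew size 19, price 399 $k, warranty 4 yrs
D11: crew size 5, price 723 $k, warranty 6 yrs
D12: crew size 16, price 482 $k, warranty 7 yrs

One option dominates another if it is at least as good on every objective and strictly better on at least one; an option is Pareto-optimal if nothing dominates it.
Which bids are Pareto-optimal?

D1: dominated by D9 (crew size 6≤15, price 156≤480, warranty 8≥5).
D2: not dominated.
D3: dominated by D1 (crew size 15≤15, price 480≤619, warranty 5≥3).
D4: dominated by D2 (crew size 5≤19, price 287≤476, warranty 2≥1).
D5: not dominated.
D6: not dominated.
D7: not dominated.
D8: dominated by D9 (crew size 6≤18, price 156≤321, warranty 8≥7).
D9: not dominated (best price).
D10: dominated by D8 (crew size 18≤19, price 321≤399, warranty 7≥4).
D11: not dominated.
D12: dominated by D9 (crew size 6≤16, price 156≤482, warranty 8≥7).

D2, D5, D6, D7, D9, D11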